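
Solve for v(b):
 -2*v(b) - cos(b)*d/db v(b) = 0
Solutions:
 v(b) = C1*(sin(b) - 1)/(sin(b) + 1)


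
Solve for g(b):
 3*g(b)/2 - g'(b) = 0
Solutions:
 g(b) = C1*exp(3*b/2)


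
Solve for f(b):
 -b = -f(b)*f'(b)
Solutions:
 f(b) = -sqrt(C1 + b^2)
 f(b) = sqrt(C1 + b^2)


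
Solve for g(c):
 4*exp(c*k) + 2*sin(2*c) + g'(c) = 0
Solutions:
 g(c) = C1 + cos(2*c) - 4*exp(c*k)/k


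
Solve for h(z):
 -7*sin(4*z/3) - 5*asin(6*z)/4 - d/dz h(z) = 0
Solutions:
 h(z) = C1 - 5*z*asin(6*z)/4 - 5*sqrt(1 - 36*z^2)/24 + 21*cos(4*z/3)/4


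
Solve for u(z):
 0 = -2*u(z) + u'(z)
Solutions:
 u(z) = C1*exp(2*z)


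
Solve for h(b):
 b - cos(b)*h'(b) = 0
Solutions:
 h(b) = C1 + Integral(b/cos(b), b)


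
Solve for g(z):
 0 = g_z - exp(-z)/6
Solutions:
 g(z) = C1 - exp(-z)/6


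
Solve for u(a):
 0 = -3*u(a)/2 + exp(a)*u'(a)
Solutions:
 u(a) = C1*exp(-3*exp(-a)/2)


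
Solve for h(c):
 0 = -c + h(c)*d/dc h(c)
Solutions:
 h(c) = -sqrt(C1 + c^2)
 h(c) = sqrt(C1 + c^2)


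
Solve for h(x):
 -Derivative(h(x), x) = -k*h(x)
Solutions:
 h(x) = C1*exp(k*x)


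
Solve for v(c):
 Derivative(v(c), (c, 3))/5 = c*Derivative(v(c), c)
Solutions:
 v(c) = C1 + Integral(C2*airyai(5^(1/3)*c) + C3*airybi(5^(1/3)*c), c)


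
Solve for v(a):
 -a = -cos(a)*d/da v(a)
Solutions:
 v(a) = C1 + Integral(a/cos(a), a)


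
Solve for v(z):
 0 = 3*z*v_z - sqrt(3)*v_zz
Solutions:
 v(z) = C1 + C2*erfi(sqrt(2)*3^(1/4)*z/2)


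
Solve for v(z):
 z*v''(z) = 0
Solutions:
 v(z) = C1 + C2*z


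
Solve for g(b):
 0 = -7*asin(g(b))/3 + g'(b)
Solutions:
 Integral(1/asin(_y), (_y, g(b))) = C1 + 7*b/3


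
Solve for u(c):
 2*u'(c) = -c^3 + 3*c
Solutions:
 u(c) = C1 - c^4/8 + 3*c^2/4


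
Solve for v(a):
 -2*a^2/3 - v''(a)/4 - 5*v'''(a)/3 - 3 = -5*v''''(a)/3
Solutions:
 v(a) = C1 + C2*a + C3*exp(a*(5 - 2*sqrt(10))/10) + C4*exp(a*(5 + 2*sqrt(10))/10) - 2*a^4/9 + 160*a^3/27 - 3842*a^2/27


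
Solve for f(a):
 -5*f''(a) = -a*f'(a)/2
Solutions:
 f(a) = C1 + C2*erfi(sqrt(5)*a/10)


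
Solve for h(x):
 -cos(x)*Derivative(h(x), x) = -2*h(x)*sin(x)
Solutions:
 h(x) = C1/cos(x)^2


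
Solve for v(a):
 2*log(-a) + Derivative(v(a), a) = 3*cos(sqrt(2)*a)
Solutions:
 v(a) = C1 - 2*a*log(-a) + 2*a + 3*sqrt(2)*sin(sqrt(2)*a)/2


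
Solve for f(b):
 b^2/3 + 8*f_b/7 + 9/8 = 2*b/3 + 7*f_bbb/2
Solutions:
 f(b) = C1 + C2*exp(-4*b/7) + C3*exp(4*b/7) - 7*b^3/72 + 7*b^2/24 - 133*b/48


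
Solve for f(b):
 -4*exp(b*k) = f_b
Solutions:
 f(b) = C1 - 4*exp(b*k)/k


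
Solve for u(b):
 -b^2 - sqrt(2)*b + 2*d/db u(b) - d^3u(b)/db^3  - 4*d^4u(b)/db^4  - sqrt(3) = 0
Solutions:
 u(b) = C1 + C2*exp(-b*((12*sqrt(1290) + 431)^(-1/3) + 2 + (12*sqrt(1290) + 431)^(1/3))/24)*sin(sqrt(3)*b*(-(12*sqrt(1290) + 431)^(1/3) + (12*sqrt(1290) + 431)^(-1/3))/24) + C3*exp(-b*((12*sqrt(1290) + 431)^(-1/3) + 2 + (12*sqrt(1290) + 431)^(1/3))/24)*cos(sqrt(3)*b*(-(12*sqrt(1290) + 431)^(1/3) + (12*sqrt(1290) + 431)^(-1/3))/24) + C4*exp(b*(-1 + (12*sqrt(1290) + 431)^(-1/3) + (12*sqrt(1290) + 431)^(1/3))/12) + b^3/6 + sqrt(2)*b^2/4 + b/2 + sqrt(3)*b/2


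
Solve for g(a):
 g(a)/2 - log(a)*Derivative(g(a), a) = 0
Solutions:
 g(a) = C1*exp(li(a)/2)


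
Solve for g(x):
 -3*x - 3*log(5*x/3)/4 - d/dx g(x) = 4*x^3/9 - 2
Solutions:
 g(x) = C1 - x^4/9 - 3*x^2/2 - 3*x*log(x)/4 - 3*x*log(5)/4 + 3*x*log(3)/4 + 11*x/4


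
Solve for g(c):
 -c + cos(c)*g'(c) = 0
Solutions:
 g(c) = C1 + Integral(c/cos(c), c)


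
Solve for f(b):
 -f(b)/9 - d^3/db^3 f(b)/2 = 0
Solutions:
 f(b) = C3*exp(-6^(1/3)*b/3) + (C1*sin(2^(1/3)*3^(5/6)*b/6) + C2*cos(2^(1/3)*3^(5/6)*b/6))*exp(6^(1/3)*b/6)


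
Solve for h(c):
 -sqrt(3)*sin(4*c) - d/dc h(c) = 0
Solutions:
 h(c) = C1 + sqrt(3)*cos(4*c)/4


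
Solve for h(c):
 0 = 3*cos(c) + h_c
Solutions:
 h(c) = C1 - 3*sin(c)


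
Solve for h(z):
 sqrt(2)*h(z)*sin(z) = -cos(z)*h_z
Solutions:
 h(z) = C1*cos(z)^(sqrt(2))


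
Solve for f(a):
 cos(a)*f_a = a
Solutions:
 f(a) = C1 + Integral(a/cos(a), a)


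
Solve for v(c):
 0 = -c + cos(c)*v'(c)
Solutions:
 v(c) = C1 + Integral(c/cos(c), c)


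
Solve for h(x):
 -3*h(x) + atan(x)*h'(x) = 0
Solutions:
 h(x) = C1*exp(3*Integral(1/atan(x), x))


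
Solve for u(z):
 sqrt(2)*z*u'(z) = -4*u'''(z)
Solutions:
 u(z) = C1 + Integral(C2*airyai(-sqrt(2)*z/2) + C3*airybi(-sqrt(2)*z/2), z)


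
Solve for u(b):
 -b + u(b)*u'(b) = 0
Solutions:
 u(b) = -sqrt(C1 + b^2)
 u(b) = sqrt(C1 + b^2)


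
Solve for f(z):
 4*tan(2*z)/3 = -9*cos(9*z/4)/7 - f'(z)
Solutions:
 f(z) = C1 + 2*log(cos(2*z))/3 - 4*sin(9*z/4)/7


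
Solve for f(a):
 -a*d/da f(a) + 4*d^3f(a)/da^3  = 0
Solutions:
 f(a) = C1 + Integral(C2*airyai(2^(1/3)*a/2) + C3*airybi(2^(1/3)*a/2), a)


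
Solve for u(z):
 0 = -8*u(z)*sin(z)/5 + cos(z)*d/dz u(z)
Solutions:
 u(z) = C1/cos(z)^(8/5)


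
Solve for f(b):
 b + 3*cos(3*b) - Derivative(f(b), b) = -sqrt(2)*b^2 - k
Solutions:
 f(b) = C1 + sqrt(2)*b^3/3 + b^2/2 + b*k + sin(3*b)


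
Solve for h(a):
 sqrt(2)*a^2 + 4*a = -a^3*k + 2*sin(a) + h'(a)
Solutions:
 h(a) = C1 + a^4*k/4 + sqrt(2)*a^3/3 + 2*a^2 + 2*cos(a)


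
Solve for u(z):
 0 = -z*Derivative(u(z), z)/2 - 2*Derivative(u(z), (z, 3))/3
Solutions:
 u(z) = C1 + Integral(C2*airyai(-6^(1/3)*z/2) + C3*airybi(-6^(1/3)*z/2), z)


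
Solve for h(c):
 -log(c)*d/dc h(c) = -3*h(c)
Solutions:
 h(c) = C1*exp(3*li(c))


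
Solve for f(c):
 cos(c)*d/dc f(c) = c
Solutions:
 f(c) = C1 + Integral(c/cos(c), c)


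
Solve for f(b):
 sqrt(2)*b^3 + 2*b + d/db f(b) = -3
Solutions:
 f(b) = C1 - sqrt(2)*b^4/4 - b^2 - 3*b


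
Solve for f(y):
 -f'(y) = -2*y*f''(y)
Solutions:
 f(y) = C1 + C2*y^(3/2)


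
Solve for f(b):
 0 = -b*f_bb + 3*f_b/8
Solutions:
 f(b) = C1 + C2*b^(11/8)


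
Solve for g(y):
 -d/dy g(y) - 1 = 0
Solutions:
 g(y) = C1 - y


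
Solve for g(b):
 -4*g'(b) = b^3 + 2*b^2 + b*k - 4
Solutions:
 g(b) = C1 - b^4/16 - b^3/6 - b^2*k/8 + b


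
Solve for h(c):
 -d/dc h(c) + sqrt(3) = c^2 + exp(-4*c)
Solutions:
 h(c) = C1 - c^3/3 + sqrt(3)*c + exp(-4*c)/4


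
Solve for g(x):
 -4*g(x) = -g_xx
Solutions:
 g(x) = C1*exp(-2*x) + C2*exp(2*x)


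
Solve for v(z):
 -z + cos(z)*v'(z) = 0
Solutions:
 v(z) = C1 + Integral(z/cos(z), z)


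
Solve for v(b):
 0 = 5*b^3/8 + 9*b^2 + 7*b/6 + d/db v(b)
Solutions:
 v(b) = C1 - 5*b^4/32 - 3*b^3 - 7*b^2/12


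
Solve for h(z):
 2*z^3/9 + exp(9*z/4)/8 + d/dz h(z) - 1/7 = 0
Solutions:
 h(z) = C1 - z^4/18 + z/7 - exp(9*z/4)/18


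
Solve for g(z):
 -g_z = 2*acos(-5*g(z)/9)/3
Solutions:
 Integral(1/acos(-5*_y/9), (_y, g(z))) = C1 - 2*z/3


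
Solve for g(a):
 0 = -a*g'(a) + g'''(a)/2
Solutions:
 g(a) = C1 + Integral(C2*airyai(2^(1/3)*a) + C3*airybi(2^(1/3)*a), a)


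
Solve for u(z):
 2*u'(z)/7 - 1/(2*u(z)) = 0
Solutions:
 u(z) = -sqrt(C1 + 14*z)/2
 u(z) = sqrt(C1 + 14*z)/2


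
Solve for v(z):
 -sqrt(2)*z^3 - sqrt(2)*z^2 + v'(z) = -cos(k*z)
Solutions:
 v(z) = C1 + sqrt(2)*z^4/4 + sqrt(2)*z^3/3 - sin(k*z)/k


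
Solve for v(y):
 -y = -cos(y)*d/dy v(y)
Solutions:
 v(y) = C1 + Integral(y/cos(y), y)


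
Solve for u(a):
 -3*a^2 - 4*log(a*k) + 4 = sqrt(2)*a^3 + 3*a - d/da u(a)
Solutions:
 u(a) = C1 + sqrt(2)*a^4/4 + a^3 + 3*a^2/2 + 4*a*log(a*k) - 8*a


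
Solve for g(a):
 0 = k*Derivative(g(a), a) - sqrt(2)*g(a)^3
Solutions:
 g(a) = -sqrt(2)*sqrt(-k/(C1*k + sqrt(2)*a))/2
 g(a) = sqrt(2)*sqrt(-k/(C1*k + sqrt(2)*a))/2


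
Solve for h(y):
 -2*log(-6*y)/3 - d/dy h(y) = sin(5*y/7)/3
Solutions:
 h(y) = C1 - 2*y*log(-y)/3 - 2*y*log(6)/3 + 2*y/3 + 7*cos(5*y/7)/15


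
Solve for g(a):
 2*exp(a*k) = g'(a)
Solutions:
 g(a) = C1 + 2*exp(a*k)/k


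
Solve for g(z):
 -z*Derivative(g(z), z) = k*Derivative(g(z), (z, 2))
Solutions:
 g(z) = C1 + C2*sqrt(k)*erf(sqrt(2)*z*sqrt(1/k)/2)


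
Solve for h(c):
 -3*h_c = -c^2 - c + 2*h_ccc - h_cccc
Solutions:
 h(c) = C1 + C2*exp(c*(-2^(2/3)*(9*sqrt(113) + 97)^(1/3) - 8*2^(1/3)/(9*sqrt(113) + 97)^(1/3) + 8)/12)*sin(2^(1/3)*sqrt(3)*c*(-2^(1/3)*(9*sqrt(113) + 97)^(1/3) + 8/(9*sqrt(113) + 97)^(1/3))/12) + C3*exp(c*(-2^(2/3)*(9*sqrt(113) + 97)^(1/3) - 8*2^(1/3)/(9*sqrt(113) + 97)^(1/3) + 8)/12)*cos(2^(1/3)*sqrt(3)*c*(-2^(1/3)*(9*sqrt(113) + 97)^(1/3) + 8/(9*sqrt(113) + 97)^(1/3))/12) + C4*exp(c*(8*2^(1/3)/(9*sqrt(113) + 97)^(1/3) + 4 + 2^(2/3)*(9*sqrt(113) + 97)^(1/3))/6) + c^3/9 + c^2/6 - 4*c/9


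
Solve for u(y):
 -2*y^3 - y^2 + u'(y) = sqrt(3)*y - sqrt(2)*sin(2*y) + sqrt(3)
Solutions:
 u(y) = C1 + y^4/2 + y^3/3 + sqrt(3)*y^2/2 + sqrt(3)*y + sqrt(2)*cos(2*y)/2


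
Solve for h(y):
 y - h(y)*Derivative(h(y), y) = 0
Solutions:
 h(y) = -sqrt(C1 + y^2)
 h(y) = sqrt(C1 + y^2)


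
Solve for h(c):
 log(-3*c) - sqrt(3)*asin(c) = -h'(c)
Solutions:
 h(c) = C1 - c*log(-c) - c*log(3) + c + sqrt(3)*(c*asin(c) + sqrt(1 - c^2))


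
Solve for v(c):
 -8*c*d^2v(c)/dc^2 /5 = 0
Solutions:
 v(c) = C1 + C2*c


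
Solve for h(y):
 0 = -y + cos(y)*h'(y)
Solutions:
 h(y) = C1 + Integral(y/cos(y), y)


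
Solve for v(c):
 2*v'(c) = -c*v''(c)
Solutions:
 v(c) = C1 + C2/c


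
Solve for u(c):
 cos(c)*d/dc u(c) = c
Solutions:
 u(c) = C1 + Integral(c/cos(c), c)


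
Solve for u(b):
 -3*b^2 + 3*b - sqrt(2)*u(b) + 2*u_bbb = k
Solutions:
 u(b) = C3*exp(2^(5/6)*b/2) - 3*sqrt(2)*b^2/2 + 3*sqrt(2)*b/2 - sqrt(2)*k/2 + (C1*sin(2^(5/6)*sqrt(3)*b/4) + C2*cos(2^(5/6)*sqrt(3)*b/4))*exp(-2^(5/6)*b/4)


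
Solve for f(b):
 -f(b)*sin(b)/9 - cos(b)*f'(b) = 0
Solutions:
 f(b) = C1*cos(b)^(1/9)


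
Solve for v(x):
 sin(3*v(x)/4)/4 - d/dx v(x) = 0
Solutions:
 -x/4 + 2*log(cos(3*v(x)/4) - 1)/3 - 2*log(cos(3*v(x)/4) + 1)/3 = C1


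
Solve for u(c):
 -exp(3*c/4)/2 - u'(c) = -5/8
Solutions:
 u(c) = C1 + 5*c/8 - 2*exp(3*c/4)/3


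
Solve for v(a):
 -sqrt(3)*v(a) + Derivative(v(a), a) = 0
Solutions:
 v(a) = C1*exp(sqrt(3)*a)


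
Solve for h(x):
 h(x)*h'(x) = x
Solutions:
 h(x) = -sqrt(C1 + x^2)
 h(x) = sqrt(C1 + x^2)


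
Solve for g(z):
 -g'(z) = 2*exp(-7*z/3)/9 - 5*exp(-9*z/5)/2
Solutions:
 g(z) = C1 + 2*exp(-7*z/3)/21 - 25*exp(-9*z/5)/18


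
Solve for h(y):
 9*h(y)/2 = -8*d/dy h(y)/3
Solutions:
 h(y) = C1*exp(-27*y/16)


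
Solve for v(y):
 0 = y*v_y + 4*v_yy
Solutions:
 v(y) = C1 + C2*erf(sqrt(2)*y/4)


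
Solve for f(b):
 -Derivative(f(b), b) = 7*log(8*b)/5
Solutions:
 f(b) = C1 - 7*b*log(b)/5 - 21*b*log(2)/5 + 7*b/5


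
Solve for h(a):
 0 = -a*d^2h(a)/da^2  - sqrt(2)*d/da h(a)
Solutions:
 h(a) = C1 + C2*a^(1 - sqrt(2))


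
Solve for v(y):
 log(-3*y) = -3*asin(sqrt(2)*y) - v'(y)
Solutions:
 v(y) = C1 - y*log(-y) - 3*y*asin(sqrt(2)*y) - y*log(3) + y - 3*sqrt(2)*sqrt(1 - 2*y^2)/2


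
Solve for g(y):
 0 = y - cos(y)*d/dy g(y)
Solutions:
 g(y) = C1 + Integral(y/cos(y), y)


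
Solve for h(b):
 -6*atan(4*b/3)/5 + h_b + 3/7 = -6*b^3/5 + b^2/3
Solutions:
 h(b) = C1 - 3*b^4/10 + b^3/9 + 6*b*atan(4*b/3)/5 - 3*b/7 - 9*log(16*b^2 + 9)/20


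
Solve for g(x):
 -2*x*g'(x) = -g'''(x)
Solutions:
 g(x) = C1 + Integral(C2*airyai(2^(1/3)*x) + C3*airybi(2^(1/3)*x), x)


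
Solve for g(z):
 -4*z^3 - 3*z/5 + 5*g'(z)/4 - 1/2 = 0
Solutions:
 g(z) = C1 + 4*z^4/5 + 6*z^2/25 + 2*z/5


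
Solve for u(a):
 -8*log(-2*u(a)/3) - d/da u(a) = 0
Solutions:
 Integral(1/(log(-_y) - log(3) + log(2)), (_y, u(a)))/8 = C1 - a


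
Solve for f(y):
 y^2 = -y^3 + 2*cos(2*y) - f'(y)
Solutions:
 f(y) = C1 - y^4/4 - y^3/3 + sin(2*y)


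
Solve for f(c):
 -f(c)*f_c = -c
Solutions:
 f(c) = -sqrt(C1 + c^2)
 f(c) = sqrt(C1 + c^2)


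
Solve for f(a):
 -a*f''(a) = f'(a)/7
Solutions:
 f(a) = C1 + C2*a^(6/7)


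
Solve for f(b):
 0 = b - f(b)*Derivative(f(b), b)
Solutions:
 f(b) = -sqrt(C1 + b^2)
 f(b) = sqrt(C1 + b^2)


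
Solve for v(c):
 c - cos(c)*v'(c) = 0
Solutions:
 v(c) = C1 + Integral(c/cos(c), c)


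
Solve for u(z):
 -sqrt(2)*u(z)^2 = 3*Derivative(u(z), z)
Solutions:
 u(z) = 3/(C1 + sqrt(2)*z)


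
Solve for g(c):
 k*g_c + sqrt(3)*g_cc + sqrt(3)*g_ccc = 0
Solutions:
 g(c) = C1 + C2*exp(c*(sqrt(3)*sqrt(-4*sqrt(3)*k + 3) - 3)/6) + C3*exp(-c*(sqrt(3)*sqrt(-4*sqrt(3)*k + 3) + 3)/6)


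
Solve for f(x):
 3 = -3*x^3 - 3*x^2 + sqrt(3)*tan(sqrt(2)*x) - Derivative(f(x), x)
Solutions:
 f(x) = C1 - 3*x^4/4 - x^3 - 3*x - sqrt(6)*log(cos(sqrt(2)*x))/2


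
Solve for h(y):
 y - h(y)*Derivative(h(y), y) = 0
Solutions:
 h(y) = -sqrt(C1 + y^2)
 h(y) = sqrt(C1 + y^2)


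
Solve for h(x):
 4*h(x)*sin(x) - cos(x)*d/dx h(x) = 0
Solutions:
 h(x) = C1/cos(x)^4


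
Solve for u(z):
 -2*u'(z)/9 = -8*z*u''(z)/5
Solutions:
 u(z) = C1 + C2*z^(41/36)


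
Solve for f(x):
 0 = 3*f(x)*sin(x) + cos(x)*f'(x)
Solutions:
 f(x) = C1*cos(x)^3


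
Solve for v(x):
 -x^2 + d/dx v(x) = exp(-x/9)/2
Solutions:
 v(x) = C1 + x^3/3 - 9*exp(-x/9)/2


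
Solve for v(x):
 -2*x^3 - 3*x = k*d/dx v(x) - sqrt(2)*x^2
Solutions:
 v(x) = C1 - x^4/(2*k) + sqrt(2)*x^3/(3*k) - 3*x^2/(2*k)


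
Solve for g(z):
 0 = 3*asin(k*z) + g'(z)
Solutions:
 g(z) = C1 - 3*Piecewise((z*asin(k*z) + sqrt(-k^2*z^2 + 1)/k, Ne(k, 0)), (0, True))


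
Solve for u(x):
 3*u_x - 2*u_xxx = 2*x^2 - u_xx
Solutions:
 u(x) = C1 + C2*exp(-x) + C3*exp(3*x/2) + 2*x^3/9 - 2*x^2/9 + 28*x/27


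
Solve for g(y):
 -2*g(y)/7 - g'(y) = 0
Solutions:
 g(y) = C1*exp(-2*y/7)


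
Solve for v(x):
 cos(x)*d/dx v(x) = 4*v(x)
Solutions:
 v(x) = C1*(sin(x)^2 + 2*sin(x) + 1)/(sin(x)^2 - 2*sin(x) + 1)


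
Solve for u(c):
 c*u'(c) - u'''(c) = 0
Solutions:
 u(c) = C1 + Integral(C2*airyai(c) + C3*airybi(c), c)


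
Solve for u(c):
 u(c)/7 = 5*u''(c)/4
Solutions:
 u(c) = C1*exp(-2*sqrt(35)*c/35) + C2*exp(2*sqrt(35)*c/35)


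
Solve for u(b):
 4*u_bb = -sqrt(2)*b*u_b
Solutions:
 u(b) = C1 + C2*erf(2^(3/4)*b/4)


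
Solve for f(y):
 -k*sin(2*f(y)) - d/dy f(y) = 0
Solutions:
 f(y) = pi - acos((-C1 - exp(4*k*y))/(C1 - exp(4*k*y)))/2
 f(y) = acos((-C1 - exp(4*k*y))/(C1 - exp(4*k*y)))/2


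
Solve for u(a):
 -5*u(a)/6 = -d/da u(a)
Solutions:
 u(a) = C1*exp(5*a/6)


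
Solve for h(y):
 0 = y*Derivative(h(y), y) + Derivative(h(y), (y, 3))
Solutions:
 h(y) = C1 + Integral(C2*airyai(-y) + C3*airybi(-y), y)


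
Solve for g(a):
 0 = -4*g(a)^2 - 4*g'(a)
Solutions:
 g(a) = 1/(C1 + a)


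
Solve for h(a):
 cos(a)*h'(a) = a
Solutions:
 h(a) = C1 + Integral(a/cos(a), a)


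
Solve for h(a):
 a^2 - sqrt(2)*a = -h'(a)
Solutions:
 h(a) = C1 - a^3/3 + sqrt(2)*a^2/2


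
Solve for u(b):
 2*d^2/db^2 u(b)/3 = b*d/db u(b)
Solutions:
 u(b) = C1 + C2*erfi(sqrt(3)*b/2)


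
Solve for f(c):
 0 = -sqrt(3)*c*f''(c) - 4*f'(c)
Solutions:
 f(c) = C1 + C2*c^(1 - 4*sqrt(3)/3)


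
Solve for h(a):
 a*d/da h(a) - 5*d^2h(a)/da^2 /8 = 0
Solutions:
 h(a) = C1 + C2*erfi(2*sqrt(5)*a/5)


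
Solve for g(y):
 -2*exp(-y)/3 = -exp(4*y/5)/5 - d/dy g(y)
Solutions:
 g(y) = C1 - exp(4*y/5)/4 - 2*exp(-y)/3


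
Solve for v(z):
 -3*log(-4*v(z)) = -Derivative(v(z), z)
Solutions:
 -Integral(1/(log(-_y) + 2*log(2)), (_y, v(z)))/3 = C1 - z


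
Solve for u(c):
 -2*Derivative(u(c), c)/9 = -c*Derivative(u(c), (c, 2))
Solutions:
 u(c) = C1 + C2*c^(11/9)


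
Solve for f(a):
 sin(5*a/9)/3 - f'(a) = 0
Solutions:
 f(a) = C1 - 3*cos(5*a/9)/5


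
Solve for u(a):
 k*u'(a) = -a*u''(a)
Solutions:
 u(a) = C1 + a^(1 - re(k))*(C2*sin(log(a)*Abs(im(k))) + C3*cos(log(a)*im(k)))


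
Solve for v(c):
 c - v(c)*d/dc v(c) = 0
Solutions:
 v(c) = -sqrt(C1 + c^2)
 v(c) = sqrt(C1 + c^2)


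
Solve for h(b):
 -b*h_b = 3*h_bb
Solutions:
 h(b) = C1 + C2*erf(sqrt(6)*b/6)


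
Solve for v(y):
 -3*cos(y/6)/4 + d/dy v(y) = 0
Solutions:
 v(y) = C1 + 9*sin(y/6)/2


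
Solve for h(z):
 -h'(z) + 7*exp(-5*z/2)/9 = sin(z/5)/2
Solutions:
 h(z) = C1 + 5*cos(z/5)/2 - 14*exp(-5*z/2)/45


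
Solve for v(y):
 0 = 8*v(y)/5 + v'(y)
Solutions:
 v(y) = C1*exp(-8*y/5)


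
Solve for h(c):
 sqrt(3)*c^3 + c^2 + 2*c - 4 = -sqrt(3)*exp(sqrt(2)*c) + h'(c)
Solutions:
 h(c) = C1 + sqrt(3)*c^4/4 + c^3/3 + c^2 - 4*c + sqrt(6)*exp(sqrt(2)*c)/2


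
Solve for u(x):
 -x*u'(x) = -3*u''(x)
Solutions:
 u(x) = C1 + C2*erfi(sqrt(6)*x/6)


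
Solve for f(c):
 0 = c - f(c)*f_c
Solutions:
 f(c) = -sqrt(C1 + c^2)
 f(c) = sqrt(C1 + c^2)


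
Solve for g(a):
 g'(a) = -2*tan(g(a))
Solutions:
 g(a) = pi - asin(C1*exp(-2*a))
 g(a) = asin(C1*exp(-2*a))


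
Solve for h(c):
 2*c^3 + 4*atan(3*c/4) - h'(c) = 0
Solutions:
 h(c) = C1 + c^4/2 + 4*c*atan(3*c/4) - 8*log(9*c^2 + 16)/3


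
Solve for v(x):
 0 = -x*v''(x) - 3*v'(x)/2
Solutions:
 v(x) = C1 + C2/sqrt(x)


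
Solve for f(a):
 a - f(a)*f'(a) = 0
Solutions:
 f(a) = -sqrt(C1 + a^2)
 f(a) = sqrt(C1 + a^2)


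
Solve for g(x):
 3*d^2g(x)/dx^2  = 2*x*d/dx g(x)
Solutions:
 g(x) = C1 + C2*erfi(sqrt(3)*x/3)


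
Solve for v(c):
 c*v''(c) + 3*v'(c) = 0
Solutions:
 v(c) = C1 + C2/c^2


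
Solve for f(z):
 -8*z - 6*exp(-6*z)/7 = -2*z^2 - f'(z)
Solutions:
 f(z) = C1 - 2*z^3/3 + 4*z^2 - exp(-6*z)/7


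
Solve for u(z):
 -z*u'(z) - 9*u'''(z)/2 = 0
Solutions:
 u(z) = C1 + Integral(C2*airyai(-6^(1/3)*z/3) + C3*airybi(-6^(1/3)*z/3), z)


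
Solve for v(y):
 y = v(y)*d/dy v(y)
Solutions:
 v(y) = -sqrt(C1 + y^2)
 v(y) = sqrt(C1 + y^2)


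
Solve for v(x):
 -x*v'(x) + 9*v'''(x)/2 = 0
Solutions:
 v(x) = C1 + Integral(C2*airyai(6^(1/3)*x/3) + C3*airybi(6^(1/3)*x/3), x)


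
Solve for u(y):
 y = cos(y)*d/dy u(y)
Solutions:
 u(y) = C1 + Integral(y/cos(y), y)


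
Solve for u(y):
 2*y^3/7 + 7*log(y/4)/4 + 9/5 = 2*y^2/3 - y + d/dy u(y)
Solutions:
 u(y) = C1 + y^4/14 - 2*y^3/9 + y^2/2 + 7*y*log(y)/4 - 7*y*log(2)/2 + y/20


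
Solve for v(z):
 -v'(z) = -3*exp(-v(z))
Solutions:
 v(z) = log(C1 + 3*z)


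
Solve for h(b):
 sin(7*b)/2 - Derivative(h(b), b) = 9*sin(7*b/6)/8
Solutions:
 h(b) = C1 + 27*cos(7*b/6)/28 - cos(7*b)/14


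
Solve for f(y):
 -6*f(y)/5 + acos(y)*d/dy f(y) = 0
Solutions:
 f(y) = C1*exp(6*Integral(1/acos(y), y)/5)


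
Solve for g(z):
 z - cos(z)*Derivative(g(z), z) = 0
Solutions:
 g(z) = C1 + Integral(z/cos(z), z)


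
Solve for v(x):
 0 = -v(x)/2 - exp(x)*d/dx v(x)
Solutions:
 v(x) = C1*exp(exp(-x)/2)


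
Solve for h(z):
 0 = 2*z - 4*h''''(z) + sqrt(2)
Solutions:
 h(z) = C1 + C2*z + C3*z^2 + C4*z^3 + z^5/240 + sqrt(2)*z^4/96


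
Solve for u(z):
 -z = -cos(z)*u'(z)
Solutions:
 u(z) = C1 + Integral(z/cos(z), z)


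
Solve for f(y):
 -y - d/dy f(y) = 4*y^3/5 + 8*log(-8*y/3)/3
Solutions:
 f(y) = C1 - y^4/5 - y^2/2 - 8*y*log(-y)/3 + y*(-8*log(2) + 8/3 + 8*log(3)/3)


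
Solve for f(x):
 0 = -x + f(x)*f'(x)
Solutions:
 f(x) = -sqrt(C1 + x^2)
 f(x) = sqrt(C1 + x^2)


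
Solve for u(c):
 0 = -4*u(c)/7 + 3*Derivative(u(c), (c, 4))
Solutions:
 u(c) = C1*exp(-sqrt(2)*21^(3/4)*c/21) + C2*exp(sqrt(2)*21^(3/4)*c/21) + C3*sin(sqrt(2)*21^(3/4)*c/21) + C4*cos(sqrt(2)*21^(3/4)*c/21)


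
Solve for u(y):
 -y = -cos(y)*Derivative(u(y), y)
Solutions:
 u(y) = C1 + Integral(y/cos(y), y)


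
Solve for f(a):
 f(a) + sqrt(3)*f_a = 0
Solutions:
 f(a) = C1*exp(-sqrt(3)*a/3)


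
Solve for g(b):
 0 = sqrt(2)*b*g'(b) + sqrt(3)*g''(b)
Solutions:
 g(b) = C1 + C2*erf(6^(3/4)*b/6)


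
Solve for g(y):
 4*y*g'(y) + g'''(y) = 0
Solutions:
 g(y) = C1 + Integral(C2*airyai(-2^(2/3)*y) + C3*airybi(-2^(2/3)*y), y)


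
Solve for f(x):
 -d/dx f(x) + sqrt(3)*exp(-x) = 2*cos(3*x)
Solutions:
 f(x) = C1 - 2*sin(3*x)/3 - sqrt(3)*exp(-x)


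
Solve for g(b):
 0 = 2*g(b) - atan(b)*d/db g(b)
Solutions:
 g(b) = C1*exp(2*Integral(1/atan(b), b))


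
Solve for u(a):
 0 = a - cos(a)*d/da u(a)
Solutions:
 u(a) = C1 + Integral(a/cos(a), a)


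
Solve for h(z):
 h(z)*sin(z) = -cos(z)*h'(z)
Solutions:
 h(z) = C1*cos(z)


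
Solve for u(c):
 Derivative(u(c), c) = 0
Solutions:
 u(c) = C1


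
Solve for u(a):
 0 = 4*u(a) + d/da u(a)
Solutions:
 u(a) = C1*exp(-4*a)


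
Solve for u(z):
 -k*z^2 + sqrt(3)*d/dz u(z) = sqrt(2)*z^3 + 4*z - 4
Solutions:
 u(z) = C1 + sqrt(3)*k*z^3/9 + sqrt(6)*z^4/12 + 2*sqrt(3)*z^2/3 - 4*sqrt(3)*z/3


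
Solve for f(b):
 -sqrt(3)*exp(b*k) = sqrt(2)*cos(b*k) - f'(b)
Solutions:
 f(b) = C1 + sqrt(3)*exp(b*k)/k + sqrt(2)*sin(b*k)/k


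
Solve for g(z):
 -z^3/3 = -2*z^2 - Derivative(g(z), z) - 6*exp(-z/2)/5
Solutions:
 g(z) = C1 + z^4/12 - 2*z^3/3 + 12*exp(-z/2)/5


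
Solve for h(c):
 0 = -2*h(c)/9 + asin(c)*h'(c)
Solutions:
 h(c) = C1*exp(2*Integral(1/asin(c), c)/9)


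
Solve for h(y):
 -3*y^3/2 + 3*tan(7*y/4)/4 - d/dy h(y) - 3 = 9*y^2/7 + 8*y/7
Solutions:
 h(y) = C1 - 3*y^4/8 - 3*y^3/7 - 4*y^2/7 - 3*y - 3*log(cos(7*y/4))/7


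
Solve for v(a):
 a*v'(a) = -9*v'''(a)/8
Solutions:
 v(a) = C1 + Integral(C2*airyai(-2*3^(1/3)*a/3) + C3*airybi(-2*3^(1/3)*a/3), a)


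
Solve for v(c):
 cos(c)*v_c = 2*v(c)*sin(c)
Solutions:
 v(c) = C1/cos(c)^2


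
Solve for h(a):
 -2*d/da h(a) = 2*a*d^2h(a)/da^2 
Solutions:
 h(a) = C1 + C2*log(a)


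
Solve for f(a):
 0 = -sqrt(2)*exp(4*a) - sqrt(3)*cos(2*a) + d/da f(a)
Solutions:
 f(a) = C1 + sqrt(2)*exp(4*a)/4 + sqrt(3)*sin(2*a)/2


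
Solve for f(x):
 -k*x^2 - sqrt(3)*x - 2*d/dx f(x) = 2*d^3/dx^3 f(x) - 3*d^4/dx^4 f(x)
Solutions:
 f(x) = C1 + C2*exp(x*(-(9*sqrt(777) + 251)^(1/3) - 4/(9*sqrt(777) + 251)^(1/3) + 4)/18)*sin(sqrt(3)*x*(-(9*sqrt(777) + 251)^(1/3) + 4/(9*sqrt(777) + 251)^(1/3))/18) + C3*exp(x*(-(9*sqrt(777) + 251)^(1/3) - 4/(9*sqrt(777) + 251)^(1/3) + 4)/18)*cos(sqrt(3)*x*(-(9*sqrt(777) + 251)^(1/3) + 4/(9*sqrt(777) + 251)^(1/3))/18) + C4*exp(x*(4/(9*sqrt(777) + 251)^(1/3) + 2 + (9*sqrt(777) + 251)^(1/3))/9) - k*x^3/6 + k*x - sqrt(3)*x^2/4


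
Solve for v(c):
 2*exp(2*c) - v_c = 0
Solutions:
 v(c) = C1 + exp(2*c)


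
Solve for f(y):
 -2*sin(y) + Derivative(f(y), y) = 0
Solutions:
 f(y) = C1 - 2*cos(y)


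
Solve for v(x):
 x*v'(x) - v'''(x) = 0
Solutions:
 v(x) = C1 + Integral(C2*airyai(x) + C3*airybi(x), x)


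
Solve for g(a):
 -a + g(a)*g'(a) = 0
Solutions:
 g(a) = -sqrt(C1 + a^2)
 g(a) = sqrt(C1 + a^2)


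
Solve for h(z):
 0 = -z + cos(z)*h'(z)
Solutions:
 h(z) = C1 + Integral(z/cos(z), z)


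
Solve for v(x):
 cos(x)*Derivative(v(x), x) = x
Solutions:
 v(x) = C1 + Integral(x/cos(x), x)


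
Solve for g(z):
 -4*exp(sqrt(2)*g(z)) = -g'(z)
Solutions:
 g(z) = sqrt(2)*(2*log(-1/(C1 + 4*z)) - log(2))/4


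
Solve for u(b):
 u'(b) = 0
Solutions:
 u(b) = C1


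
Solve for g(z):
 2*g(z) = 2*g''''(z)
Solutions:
 g(z) = C1*exp(-z) + C2*exp(z) + C3*sin(z) + C4*cos(z)


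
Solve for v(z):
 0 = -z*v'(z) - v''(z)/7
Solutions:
 v(z) = C1 + C2*erf(sqrt(14)*z/2)


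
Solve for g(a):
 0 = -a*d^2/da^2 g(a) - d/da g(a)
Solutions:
 g(a) = C1 + C2*log(a)


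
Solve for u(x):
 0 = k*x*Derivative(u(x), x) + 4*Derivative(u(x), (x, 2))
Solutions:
 u(x) = Piecewise((-sqrt(2)*sqrt(pi)*C1*erf(sqrt(2)*sqrt(k)*x/4)/sqrt(k) - C2, (k > 0) | (k < 0)), (-C1*x - C2, True))


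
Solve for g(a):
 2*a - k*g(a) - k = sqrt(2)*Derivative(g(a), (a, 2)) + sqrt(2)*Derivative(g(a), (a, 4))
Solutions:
 g(a) = C1*exp(-sqrt(2)*a*sqrt(-sqrt(-2*sqrt(2)*k + 1) - 1)/2) + C2*exp(sqrt(2)*a*sqrt(-sqrt(-2*sqrt(2)*k + 1) - 1)/2) + C3*exp(-sqrt(2)*a*sqrt(sqrt(-2*sqrt(2)*k + 1) - 1)/2) + C4*exp(sqrt(2)*a*sqrt(sqrt(-2*sqrt(2)*k + 1) - 1)/2) + 2*a/k - 1


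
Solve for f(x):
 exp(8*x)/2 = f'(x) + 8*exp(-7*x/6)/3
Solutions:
 f(x) = C1 + exp(8*x)/16 + 16*exp(-7*x/6)/7


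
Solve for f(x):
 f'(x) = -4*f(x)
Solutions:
 f(x) = C1*exp(-4*x)


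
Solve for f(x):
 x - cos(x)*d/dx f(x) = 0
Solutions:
 f(x) = C1 + Integral(x/cos(x), x)


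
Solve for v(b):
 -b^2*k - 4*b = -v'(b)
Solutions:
 v(b) = C1 + b^3*k/3 + 2*b^2


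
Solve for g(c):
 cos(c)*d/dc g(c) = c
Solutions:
 g(c) = C1 + Integral(c/cos(c), c)


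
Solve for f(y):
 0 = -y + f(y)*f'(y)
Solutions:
 f(y) = -sqrt(C1 + y^2)
 f(y) = sqrt(C1 + y^2)


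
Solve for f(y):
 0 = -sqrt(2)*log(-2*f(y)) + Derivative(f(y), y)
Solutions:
 -sqrt(2)*Integral(1/(log(-_y) + log(2)), (_y, f(y)))/2 = C1 - y


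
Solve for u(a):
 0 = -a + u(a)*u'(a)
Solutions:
 u(a) = -sqrt(C1 + a^2)
 u(a) = sqrt(C1 + a^2)


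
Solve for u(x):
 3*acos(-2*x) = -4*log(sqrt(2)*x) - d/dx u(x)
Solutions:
 u(x) = C1 - 4*x*log(x) - 3*x*acos(-2*x) - 2*x*log(2) + 4*x - 3*sqrt(1 - 4*x^2)/2


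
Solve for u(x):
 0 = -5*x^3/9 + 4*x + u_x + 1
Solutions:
 u(x) = C1 + 5*x^4/36 - 2*x^2 - x


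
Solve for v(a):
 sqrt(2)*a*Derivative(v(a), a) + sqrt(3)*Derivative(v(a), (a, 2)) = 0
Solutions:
 v(a) = C1 + C2*erf(6^(3/4)*a/6)


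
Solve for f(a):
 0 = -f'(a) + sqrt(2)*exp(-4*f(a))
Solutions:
 f(a) = log(-I*(C1 + 4*sqrt(2)*a)^(1/4))
 f(a) = log(I*(C1 + 4*sqrt(2)*a)^(1/4))
 f(a) = log(-(C1 + 4*sqrt(2)*a)^(1/4))
 f(a) = log(C1 + 4*sqrt(2)*a)/4


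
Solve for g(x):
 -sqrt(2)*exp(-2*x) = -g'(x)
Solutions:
 g(x) = C1 - sqrt(2)*exp(-2*x)/2


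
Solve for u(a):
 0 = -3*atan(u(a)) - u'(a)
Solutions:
 Integral(1/atan(_y), (_y, u(a))) = C1 - 3*a


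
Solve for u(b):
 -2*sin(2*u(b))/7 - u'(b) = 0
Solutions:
 2*b/7 + log(cos(2*u(b)) - 1)/4 - log(cos(2*u(b)) + 1)/4 = C1


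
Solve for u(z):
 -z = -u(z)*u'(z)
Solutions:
 u(z) = -sqrt(C1 + z^2)
 u(z) = sqrt(C1 + z^2)


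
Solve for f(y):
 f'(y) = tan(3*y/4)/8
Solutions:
 f(y) = C1 - log(cos(3*y/4))/6


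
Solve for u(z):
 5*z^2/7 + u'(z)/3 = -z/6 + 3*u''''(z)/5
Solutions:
 u(z) = C1 + C4*exp(15^(1/3)*z/3) - 5*z^3/7 - z^2/4 + (C2*sin(3^(5/6)*5^(1/3)*z/6) + C3*cos(3^(5/6)*5^(1/3)*z/6))*exp(-15^(1/3)*z/6)


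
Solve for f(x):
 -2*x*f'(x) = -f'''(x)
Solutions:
 f(x) = C1 + Integral(C2*airyai(2^(1/3)*x) + C3*airybi(2^(1/3)*x), x)


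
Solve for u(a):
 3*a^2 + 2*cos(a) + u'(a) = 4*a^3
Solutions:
 u(a) = C1 + a^4 - a^3 - 2*sin(a)


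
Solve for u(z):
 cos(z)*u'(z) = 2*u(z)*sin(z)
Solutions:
 u(z) = C1/cos(z)^2


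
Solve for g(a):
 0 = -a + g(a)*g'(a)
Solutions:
 g(a) = -sqrt(C1 + a^2)
 g(a) = sqrt(C1 + a^2)


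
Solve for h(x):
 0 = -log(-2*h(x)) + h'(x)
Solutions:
 -Integral(1/(log(-_y) + log(2)), (_y, h(x))) = C1 - x


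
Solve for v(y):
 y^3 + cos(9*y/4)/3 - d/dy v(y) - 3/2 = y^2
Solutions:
 v(y) = C1 + y^4/4 - y^3/3 - 3*y/2 + 4*sin(9*y/4)/27


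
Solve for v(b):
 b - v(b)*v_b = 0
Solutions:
 v(b) = -sqrt(C1 + b^2)
 v(b) = sqrt(C1 + b^2)


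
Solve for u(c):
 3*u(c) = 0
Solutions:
 u(c) = 0


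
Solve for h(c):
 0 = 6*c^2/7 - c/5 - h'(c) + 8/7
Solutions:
 h(c) = C1 + 2*c^3/7 - c^2/10 + 8*c/7


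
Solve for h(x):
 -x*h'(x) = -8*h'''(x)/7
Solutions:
 h(x) = C1 + Integral(C2*airyai(7^(1/3)*x/2) + C3*airybi(7^(1/3)*x/2), x)


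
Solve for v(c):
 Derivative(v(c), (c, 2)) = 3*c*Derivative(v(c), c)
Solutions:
 v(c) = C1 + C2*erfi(sqrt(6)*c/2)


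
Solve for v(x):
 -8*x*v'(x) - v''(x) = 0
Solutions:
 v(x) = C1 + C2*erf(2*x)


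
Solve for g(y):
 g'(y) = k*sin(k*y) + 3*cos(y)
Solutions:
 g(y) = C1 + 3*sin(y) - cos(k*y)


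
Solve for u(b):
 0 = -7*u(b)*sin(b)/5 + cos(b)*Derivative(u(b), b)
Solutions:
 u(b) = C1/cos(b)^(7/5)


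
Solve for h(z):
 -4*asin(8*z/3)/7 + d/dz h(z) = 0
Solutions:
 h(z) = C1 + 4*z*asin(8*z/3)/7 + sqrt(9 - 64*z^2)/14


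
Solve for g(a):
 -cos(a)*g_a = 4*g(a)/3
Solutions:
 g(a) = C1*(sin(a) - 1)^(2/3)/(sin(a) + 1)^(2/3)


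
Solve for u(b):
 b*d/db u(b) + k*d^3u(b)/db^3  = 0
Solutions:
 u(b) = C1 + Integral(C2*airyai(b*(-1/k)^(1/3)) + C3*airybi(b*(-1/k)^(1/3)), b)


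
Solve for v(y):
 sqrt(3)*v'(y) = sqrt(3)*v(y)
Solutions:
 v(y) = C1*exp(y)


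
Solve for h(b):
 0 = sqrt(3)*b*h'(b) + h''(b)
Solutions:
 h(b) = C1 + C2*erf(sqrt(2)*3^(1/4)*b/2)


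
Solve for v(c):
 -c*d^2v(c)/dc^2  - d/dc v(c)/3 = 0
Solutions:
 v(c) = C1 + C2*c^(2/3)


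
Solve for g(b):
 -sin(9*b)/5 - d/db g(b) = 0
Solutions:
 g(b) = C1 + cos(9*b)/45


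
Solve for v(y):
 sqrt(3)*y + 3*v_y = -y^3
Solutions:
 v(y) = C1 - y^4/12 - sqrt(3)*y^2/6


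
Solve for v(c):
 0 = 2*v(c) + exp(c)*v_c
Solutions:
 v(c) = C1*exp(2*exp(-c))


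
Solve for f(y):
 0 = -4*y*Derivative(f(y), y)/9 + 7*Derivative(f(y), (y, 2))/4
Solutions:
 f(y) = C1 + C2*erfi(2*sqrt(14)*y/21)


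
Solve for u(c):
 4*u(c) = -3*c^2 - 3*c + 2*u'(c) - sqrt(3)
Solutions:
 u(c) = C1*exp(2*c) - 3*c^2/4 - 3*c/2 - 3/4 - sqrt(3)/4


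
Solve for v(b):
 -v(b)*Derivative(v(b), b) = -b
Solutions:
 v(b) = -sqrt(C1 + b^2)
 v(b) = sqrt(C1 + b^2)


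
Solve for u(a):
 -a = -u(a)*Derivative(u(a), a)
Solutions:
 u(a) = -sqrt(C1 + a^2)
 u(a) = sqrt(C1 + a^2)


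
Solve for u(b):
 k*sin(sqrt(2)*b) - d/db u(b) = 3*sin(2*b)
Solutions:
 u(b) = C1 - sqrt(2)*k*cos(sqrt(2)*b)/2 + 3*cos(2*b)/2


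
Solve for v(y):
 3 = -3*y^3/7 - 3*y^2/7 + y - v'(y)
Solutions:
 v(y) = C1 - 3*y^4/28 - y^3/7 + y^2/2 - 3*y


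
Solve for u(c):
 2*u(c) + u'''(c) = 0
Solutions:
 u(c) = C3*exp(-2^(1/3)*c) + (C1*sin(2^(1/3)*sqrt(3)*c/2) + C2*cos(2^(1/3)*sqrt(3)*c/2))*exp(2^(1/3)*c/2)


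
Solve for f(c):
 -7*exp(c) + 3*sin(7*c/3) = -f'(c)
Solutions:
 f(c) = C1 + 7*exp(c) + 9*cos(7*c/3)/7


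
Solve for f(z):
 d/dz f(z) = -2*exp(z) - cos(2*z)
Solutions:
 f(z) = C1 - 2*exp(z) - sin(2*z)/2


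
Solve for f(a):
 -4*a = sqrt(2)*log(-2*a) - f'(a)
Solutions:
 f(a) = C1 + 2*a^2 + sqrt(2)*a*log(-a) + sqrt(2)*a*(-1 + log(2))


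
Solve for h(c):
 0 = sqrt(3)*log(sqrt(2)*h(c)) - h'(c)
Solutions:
 -2*sqrt(3)*Integral(1/(2*log(_y) + log(2)), (_y, h(c)))/3 = C1 - c


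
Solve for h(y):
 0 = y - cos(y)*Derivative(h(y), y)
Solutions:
 h(y) = C1 + Integral(y/cos(y), y)


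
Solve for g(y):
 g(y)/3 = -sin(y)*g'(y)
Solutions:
 g(y) = C1*(cos(y) + 1)^(1/6)/(cos(y) - 1)^(1/6)


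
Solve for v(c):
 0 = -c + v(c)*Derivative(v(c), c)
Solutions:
 v(c) = -sqrt(C1 + c^2)
 v(c) = sqrt(C1 + c^2)


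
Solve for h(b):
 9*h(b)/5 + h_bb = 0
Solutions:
 h(b) = C1*sin(3*sqrt(5)*b/5) + C2*cos(3*sqrt(5)*b/5)


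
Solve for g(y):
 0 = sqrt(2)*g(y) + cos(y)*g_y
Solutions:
 g(y) = C1*(sin(y) - 1)^(sqrt(2)/2)/(sin(y) + 1)^(sqrt(2)/2)


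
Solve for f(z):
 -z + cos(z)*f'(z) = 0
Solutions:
 f(z) = C1 + Integral(z/cos(z), z)


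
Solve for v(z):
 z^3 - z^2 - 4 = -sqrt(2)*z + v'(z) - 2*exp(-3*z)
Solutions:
 v(z) = C1 + z^4/4 - z^3/3 + sqrt(2)*z^2/2 - 4*z - 2*exp(-3*z)/3


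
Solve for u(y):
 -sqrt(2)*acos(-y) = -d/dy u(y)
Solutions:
 u(y) = C1 + sqrt(2)*(y*acos(-y) + sqrt(1 - y^2))


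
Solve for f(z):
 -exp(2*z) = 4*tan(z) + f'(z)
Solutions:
 f(z) = C1 - exp(2*z)/2 + 4*log(cos(z))


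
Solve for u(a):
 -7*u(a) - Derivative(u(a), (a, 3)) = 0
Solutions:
 u(a) = C3*exp(-7^(1/3)*a) + (C1*sin(sqrt(3)*7^(1/3)*a/2) + C2*cos(sqrt(3)*7^(1/3)*a/2))*exp(7^(1/3)*a/2)


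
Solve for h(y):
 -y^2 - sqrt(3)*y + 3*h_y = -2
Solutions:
 h(y) = C1 + y^3/9 + sqrt(3)*y^2/6 - 2*y/3


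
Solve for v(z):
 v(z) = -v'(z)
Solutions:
 v(z) = C1*exp(-z)


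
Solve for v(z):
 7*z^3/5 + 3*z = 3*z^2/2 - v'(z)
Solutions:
 v(z) = C1 - 7*z^4/20 + z^3/2 - 3*z^2/2


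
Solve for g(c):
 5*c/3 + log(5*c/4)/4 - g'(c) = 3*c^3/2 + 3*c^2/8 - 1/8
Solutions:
 g(c) = C1 - 3*c^4/8 - c^3/8 + 5*c^2/6 + c*log(c)/4 - c*log(2)/2 - c/8 + c*log(5)/4


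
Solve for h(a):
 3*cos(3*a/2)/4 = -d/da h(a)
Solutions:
 h(a) = C1 - sin(3*a/2)/2


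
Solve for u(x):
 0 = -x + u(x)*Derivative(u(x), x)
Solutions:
 u(x) = -sqrt(C1 + x^2)
 u(x) = sqrt(C1 + x^2)


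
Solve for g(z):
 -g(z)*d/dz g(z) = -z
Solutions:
 g(z) = -sqrt(C1 + z^2)
 g(z) = sqrt(C1 + z^2)


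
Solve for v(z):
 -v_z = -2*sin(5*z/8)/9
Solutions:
 v(z) = C1 - 16*cos(5*z/8)/45


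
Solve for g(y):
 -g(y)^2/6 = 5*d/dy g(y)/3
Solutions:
 g(y) = 10/(C1 + y)


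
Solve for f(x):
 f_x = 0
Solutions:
 f(x) = C1


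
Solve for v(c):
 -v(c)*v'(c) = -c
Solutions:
 v(c) = -sqrt(C1 + c^2)
 v(c) = sqrt(C1 + c^2)


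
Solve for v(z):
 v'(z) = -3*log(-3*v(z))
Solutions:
 Integral(1/(log(-_y) + log(3)), (_y, v(z)))/3 = C1 - z


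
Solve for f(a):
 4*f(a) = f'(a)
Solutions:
 f(a) = C1*exp(4*a)


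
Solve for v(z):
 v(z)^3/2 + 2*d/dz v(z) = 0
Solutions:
 v(z) = -sqrt(2)*sqrt(-1/(C1 - z))
 v(z) = sqrt(2)*sqrt(-1/(C1 - z))


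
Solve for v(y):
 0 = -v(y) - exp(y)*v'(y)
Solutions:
 v(y) = C1*exp(exp(-y))


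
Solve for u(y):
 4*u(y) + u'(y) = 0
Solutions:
 u(y) = C1*exp(-4*y)


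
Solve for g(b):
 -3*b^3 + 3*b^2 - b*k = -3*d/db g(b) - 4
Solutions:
 g(b) = C1 + b^4/4 - b^3/3 + b^2*k/6 - 4*b/3


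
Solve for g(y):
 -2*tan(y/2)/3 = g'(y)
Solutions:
 g(y) = C1 + 4*log(cos(y/2))/3


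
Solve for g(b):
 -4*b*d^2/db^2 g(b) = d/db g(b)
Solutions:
 g(b) = C1 + C2*b^(3/4)


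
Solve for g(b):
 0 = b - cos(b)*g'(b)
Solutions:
 g(b) = C1 + Integral(b/cos(b), b)


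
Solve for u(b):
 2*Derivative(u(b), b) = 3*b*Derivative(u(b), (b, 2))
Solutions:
 u(b) = C1 + C2*b^(5/3)


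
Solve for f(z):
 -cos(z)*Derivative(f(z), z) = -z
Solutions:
 f(z) = C1 + Integral(z/cos(z), z)


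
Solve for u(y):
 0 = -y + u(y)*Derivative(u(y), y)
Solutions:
 u(y) = -sqrt(C1 + y^2)
 u(y) = sqrt(C1 + y^2)


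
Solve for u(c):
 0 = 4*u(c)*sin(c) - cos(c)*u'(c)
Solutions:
 u(c) = C1/cos(c)^4


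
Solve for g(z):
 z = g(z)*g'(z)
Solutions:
 g(z) = -sqrt(C1 + z^2)
 g(z) = sqrt(C1 + z^2)


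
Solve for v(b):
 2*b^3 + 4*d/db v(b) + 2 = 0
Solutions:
 v(b) = C1 - b^4/8 - b/2


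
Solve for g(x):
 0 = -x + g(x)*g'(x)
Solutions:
 g(x) = -sqrt(C1 + x^2)
 g(x) = sqrt(C1 + x^2)


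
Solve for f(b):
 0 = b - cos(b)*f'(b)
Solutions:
 f(b) = C1 + Integral(b/cos(b), b)


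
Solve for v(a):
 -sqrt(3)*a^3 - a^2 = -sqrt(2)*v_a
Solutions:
 v(a) = C1 + sqrt(6)*a^4/8 + sqrt(2)*a^3/6


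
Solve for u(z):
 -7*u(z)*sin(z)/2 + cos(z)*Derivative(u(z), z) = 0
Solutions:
 u(z) = C1/cos(z)^(7/2)


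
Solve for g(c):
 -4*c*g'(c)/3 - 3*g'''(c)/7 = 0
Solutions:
 g(c) = C1 + Integral(C2*airyai(-84^(1/3)*c/3) + C3*airybi(-84^(1/3)*c/3), c)


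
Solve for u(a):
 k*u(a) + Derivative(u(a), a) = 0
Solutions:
 u(a) = C1*exp(-a*k)


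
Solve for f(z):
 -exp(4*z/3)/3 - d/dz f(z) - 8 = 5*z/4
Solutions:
 f(z) = C1 - 5*z^2/8 - 8*z - exp(4*z/3)/4


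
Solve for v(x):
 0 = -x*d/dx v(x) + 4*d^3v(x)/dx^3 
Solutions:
 v(x) = C1 + Integral(C2*airyai(2^(1/3)*x/2) + C3*airybi(2^(1/3)*x/2), x)


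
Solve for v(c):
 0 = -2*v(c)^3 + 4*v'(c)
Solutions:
 v(c) = -sqrt(-1/(C1 + c))
 v(c) = sqrt(-1/(C1 + c))


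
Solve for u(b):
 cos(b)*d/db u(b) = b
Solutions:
 u(b) = C1 + Integral(b/cos(b), b)


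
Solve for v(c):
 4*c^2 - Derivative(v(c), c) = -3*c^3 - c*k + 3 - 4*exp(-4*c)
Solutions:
 v(c) = C1 + 3*c^4/4 + 4*c^3/3 + c^2*k/2 - 3*c - exp(-4*c)


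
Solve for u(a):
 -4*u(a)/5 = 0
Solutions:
 u(a) = 0


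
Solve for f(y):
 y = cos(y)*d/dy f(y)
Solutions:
 f(y) = C1 + Integral(y/cos(y), y)


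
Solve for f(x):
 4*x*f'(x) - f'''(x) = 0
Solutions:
 f(x) = C1 + Integral(C2*airyai(2^(2/3)*x) + C3*airybi(2^(2/3)*x), x)


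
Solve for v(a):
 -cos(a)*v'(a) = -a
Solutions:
 v(a) = C1 + Integral(a/cos(a), a)


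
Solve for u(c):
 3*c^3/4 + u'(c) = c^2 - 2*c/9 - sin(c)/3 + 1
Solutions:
 u(c) = C1 - 3*c^4/16 + c^3/3 - c^2/9 + c + cos(c)/3


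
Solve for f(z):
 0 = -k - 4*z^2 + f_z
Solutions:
 f(z) = C1 + k*z + 4*z^3/3


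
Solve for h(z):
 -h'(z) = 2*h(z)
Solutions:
 h(z) = C1*exp(-2*z)


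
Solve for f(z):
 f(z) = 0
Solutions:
 f(z) = 0


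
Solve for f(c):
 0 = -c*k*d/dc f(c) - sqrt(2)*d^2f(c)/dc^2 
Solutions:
 f(c) = Piecewise((-2^(3/4)*sqrt(pi)*C1*erf(2^(1/4)*c*sqrt(k)/2)/(2*sqrt(k)) - C2, (k > 0) | (k < 0)), (-C1*c - C2, True))


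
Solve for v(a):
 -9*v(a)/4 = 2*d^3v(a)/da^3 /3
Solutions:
 v(a) = C3*exp(-3*a/2) + (C1*sin(3*sqrt(3)*a/4) + C2*cos(3*sqrt(3)*a/4))*exp(3*a/4)


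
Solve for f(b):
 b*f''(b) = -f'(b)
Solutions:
 f(b) = C1 + C2*log(b)


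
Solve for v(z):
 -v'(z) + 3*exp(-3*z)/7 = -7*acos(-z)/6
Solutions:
 v(z) = C1 + 7*z*acos(-z)/6 + 7*sqrt(1 - z^2)/6 - exp(-3*z)/7


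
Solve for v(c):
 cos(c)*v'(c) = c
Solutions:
 v(c) = C1 + Integral(c/cos(c), c)


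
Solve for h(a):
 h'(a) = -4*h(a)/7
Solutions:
 h(a) = C1*exp(-4*a/7)


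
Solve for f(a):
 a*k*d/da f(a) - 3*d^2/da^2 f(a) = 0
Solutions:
 f(a) = Piecewise((-sqrt(6)*sqrt(pi)*C1*erf(sqrt(6)*a*sqrt(-k)/6)/(2*sqrt(-k)) - C2, (k > 0) | (k < 0)), (-C1*a - C2, True))


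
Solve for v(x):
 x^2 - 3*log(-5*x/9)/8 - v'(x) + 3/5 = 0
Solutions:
 v(x) = C1 + x^3/3 - 3*x*log(-x)/8 + 3*x*(-5*log(5) + 10*log(3) + 13)/40


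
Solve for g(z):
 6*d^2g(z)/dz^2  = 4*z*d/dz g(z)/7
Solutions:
 g(z) = C1 + C2*erfi(sqrt(21)*z/21)


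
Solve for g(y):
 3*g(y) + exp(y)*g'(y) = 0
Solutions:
 g(y) = C1*exp(3*exp(-y))


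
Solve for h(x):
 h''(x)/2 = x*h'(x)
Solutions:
 h(x) = C1 + C2*erfi(x)


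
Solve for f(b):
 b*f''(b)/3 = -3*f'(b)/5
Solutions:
 f(b) = C1 + C2/b^(4/5)


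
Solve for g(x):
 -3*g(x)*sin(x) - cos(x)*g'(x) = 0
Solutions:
 g(x) = C1*cos(x)^3


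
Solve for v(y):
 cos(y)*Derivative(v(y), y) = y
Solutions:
 v(y) = C1 + Integral(y/cos(y), y)


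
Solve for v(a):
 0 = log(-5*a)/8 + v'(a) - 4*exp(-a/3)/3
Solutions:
 v(a) = C1 - a*log(-a)/8 + a*(1 - log(5))/8 - 4*exp(-a/3)


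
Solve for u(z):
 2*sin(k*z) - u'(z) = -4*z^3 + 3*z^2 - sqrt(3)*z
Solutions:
 u(z) = C1 + z^4 - z^3 + sqrt(3)*z^2/2 - 2*cos(k*z)/k


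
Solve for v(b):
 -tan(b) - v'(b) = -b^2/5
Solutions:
 v(b) = C1 + b^3/15 + log(cos(b))


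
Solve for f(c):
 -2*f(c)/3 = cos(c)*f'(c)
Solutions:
 f(c) = C1*(sin(c) - 1)^(1/3)/(sin(c) + 1)^(1/3)


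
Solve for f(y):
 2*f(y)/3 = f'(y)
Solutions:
 f(y) = C1*exp(2*y/3)


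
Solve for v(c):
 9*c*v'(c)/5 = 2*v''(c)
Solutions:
 v(c) = C1 + C2*erfi(3*sqrt(5)*c/10)


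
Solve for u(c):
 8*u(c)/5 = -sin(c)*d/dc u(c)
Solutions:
 u(c) = C1*(cos(c) + 1)^(4/5)/(cos(c) - 1)^(4/5)


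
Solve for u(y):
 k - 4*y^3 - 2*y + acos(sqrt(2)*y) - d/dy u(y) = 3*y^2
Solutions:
 u(y) = C1 + k*y - y^4 - y^3 - y^2 + y*acos(sqrt(2)*y) - sqrt(2)*sqrt(1 - 2*y^2)/2


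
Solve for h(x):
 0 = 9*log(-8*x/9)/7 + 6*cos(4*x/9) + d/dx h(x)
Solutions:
 h(x) = C1 - 9*x*log(-x)/7 - 27*x*log(2)/7 + 9*x/7 + 18*x*log(3)/7 - 27*sin(4*x/9)/2


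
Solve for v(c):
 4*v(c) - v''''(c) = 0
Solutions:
 v(c) = C1*exp(-sqrt(2)*c) + C2*exp(sqrt(2)*c) + C3*sin(sqrt(2)*c) + C4*cos(sqrt(2)*c)


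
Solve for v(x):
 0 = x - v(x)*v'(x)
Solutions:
 v(x) = -sqrt(C1 + x^2)
 v(x) = sqrt(C1 + x^2)


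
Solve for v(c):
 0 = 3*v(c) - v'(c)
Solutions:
 v(c) = C1*exp(3*c)


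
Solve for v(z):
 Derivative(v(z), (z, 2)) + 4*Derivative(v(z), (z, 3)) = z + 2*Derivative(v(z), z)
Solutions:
 v(z) = C1 + C2*exp(z*(-1 + sqrt(33))/8) + C3*exp(-z*(1 + sqrt(33))/8) - z^2/4 - z/4
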